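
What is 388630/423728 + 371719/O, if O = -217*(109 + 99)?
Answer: -8747909047/1195336688 ≈ -7.3184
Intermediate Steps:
O = -45136 (O = -217*208 = -45136)
388630/423728 + 371719/O = 388630/423728 + 371719/(-45136) = 388630*(1/423728) + 371719*(-1/45136) = 194315/211864 - 371719/45136 = -8747909047/1195336688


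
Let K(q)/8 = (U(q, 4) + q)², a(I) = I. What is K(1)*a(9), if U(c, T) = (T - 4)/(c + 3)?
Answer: 72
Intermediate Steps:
U(c, T) = (-4 + T)/(3 + c)
K(q) = 8*q² (K(q) = 8*((-4 + 4)/(3 + q) + q)² = 8*(0/(3 + q) + q)² = 8*(0 + q)² = 8*q²)
K(1)*a(9) = (8*1²)*9 = (8*1)*9 = 8*9 = 72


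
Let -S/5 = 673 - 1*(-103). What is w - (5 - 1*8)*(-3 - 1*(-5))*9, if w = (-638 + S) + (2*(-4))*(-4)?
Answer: -4432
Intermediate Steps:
S = -3880 (S = -5*(673 - 1*(-103)) = -5*(673 + 103) = -5*776 = -3880)
w = -4486 (w = (-638 - 3880) + (2*(-4))*(-4) = -4518 - 8*(-4) = -4518 + 32 = -4486)
w - (5 - 1*8)*(-3 - 1*(-5))*9 = -4486 - (5 - 1*8)*(-3 - 1*(-5))*9 = -4486 - (5 - 8)*(-3 + 5)*9 = -4486 - (-3*2)*9 = -4486 - (-6)*9 = -4486 - 1*(-54) = -4486 + 54 = -4432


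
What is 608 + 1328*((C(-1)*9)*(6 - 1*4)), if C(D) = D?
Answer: -23296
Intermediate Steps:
608 + 1328*((C(-1)*9)*(6 - 1*4)) = 608 + 1328*((-1*9)*(6 - 1*4)) = 608 + 1328*(-9*(6 - 4)) = 608 + 1328*(-9*2) = 608 + 1328*(-18) = 608 - 23904 = -23296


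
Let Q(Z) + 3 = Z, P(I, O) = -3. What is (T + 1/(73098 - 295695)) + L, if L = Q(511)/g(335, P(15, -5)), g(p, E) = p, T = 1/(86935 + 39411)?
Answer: 14287146449581/9421620588270 ≈ 1.5164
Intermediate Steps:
T = 1/126346 ≈ 7.9148e-6
Q(Z) = -3 + Z
L = 508/335 (L = (-3 + 511)/335 = 508*(1/335) = 508/335 ≈ 1.5164)
(T + 1/(73098 - 295695)) + L = (1/126346 + 1/(73098 - 295695)) + 508/335 = (1/126346 + 1/(-222597)) + 508/335 = (1/126346 - 1/222597) + 508/335 = 96251/28124240562 + 508/335 = 14287146449581/9421620588270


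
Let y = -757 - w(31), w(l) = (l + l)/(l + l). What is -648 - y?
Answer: 110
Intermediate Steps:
w(l) = 1 (w(l) = (2*l)/((2*l)) = (2*l)*(1/(2*l)) = 1)
y = -758 (y = -757 - 1*1 = -757 - 1 = -758)
-648 - y = -648 - 1*(-758) = -648 + 758 = 110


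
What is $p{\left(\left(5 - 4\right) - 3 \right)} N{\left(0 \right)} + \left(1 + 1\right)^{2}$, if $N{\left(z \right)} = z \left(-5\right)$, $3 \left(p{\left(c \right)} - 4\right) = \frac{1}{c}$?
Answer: $4$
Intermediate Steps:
$p{\left(c \right)} = 4 + \frac{1}{3 c}$
$N{\left(z \right)} = - 5 z$
$p{\left(\left(5 - 4\right) - 3 \right)} N{\left(0 \right)} + \left(1 + 1\right)^{2} = \left(4 + \frac{1}{3 \left(\left(5 - 4\right) - 3\right)}\right) \left(\left(-5\right) 0\right) + \left(1 + 1\right)^{2} = \left(4 + \frac{1}{3 \left(1 - 3\right)}\right) 0 + 2^{2} = \left(4 + \frac{1}{3 \left(-2\right)}\right) 0 + 4 = \left(4 + \frac{1}{3} \left(- \frac{1}{2}\right)\right) 0 + 4 = \left(4 - \frac{1}{6}\right) 0 + 4 = \frac{23}{6} \cdot 0 + 4 = 0 + 4 = 4$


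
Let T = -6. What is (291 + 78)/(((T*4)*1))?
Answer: -123/8 ≈ -15.375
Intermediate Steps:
(291 + 78)/(((T*4)*1)) = (291 + 78)/((-6*4*1)) = 369/((-24*1)) = 369/(-24) = 369*(-1/24) = -123/8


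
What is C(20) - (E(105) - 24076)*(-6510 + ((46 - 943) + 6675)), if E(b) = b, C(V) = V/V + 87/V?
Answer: -350935333/20 ≈ -1.7547e+7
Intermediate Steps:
C(V) = 1 + 87/V
C(20) - (E(105) - 24076)*(-6510 + ((46 - 943) + 6675)) = (87 + 20)/20 - (105 - 24076)*(-6510 + ((46 - 943) + 6675)) = (1/20)*107 - (-23971)*(-6510 + (-897 + 6675)) = 107/20 - (-23971)*(-6510 + 5778) = 107/20 - (-23971)*(-732) = 107/20 - 1*17546772 = 107/20 - 17546772 = -350935333/20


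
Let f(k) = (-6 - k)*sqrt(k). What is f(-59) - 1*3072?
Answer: -3072 + 53*I*sqrt(59) ≈ -3072.0 + 407.1*I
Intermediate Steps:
f(k) = sqrt(k)*(-6 - k)
f(-59) - 1*3072 = sqrt(-59)*(-6 - 1*(-59)) - 1*3072 = (I*sqrt(59))*(-6 + 59) - 3072 = (I*sqrt(59))*53 - 3072 = 53*I*sqrt(59) - 3072 = -3072 + 53*I*sqrt(59)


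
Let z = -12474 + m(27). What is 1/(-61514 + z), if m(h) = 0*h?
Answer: -1/73988 ≈ -1.3516e-5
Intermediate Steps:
m(h) = 0
z = -12474 (z = -12474 + 0 = -12474)
1/(-61514 + z) = 1/(-61514 - 12474) = 1/(-73988) = -1/73988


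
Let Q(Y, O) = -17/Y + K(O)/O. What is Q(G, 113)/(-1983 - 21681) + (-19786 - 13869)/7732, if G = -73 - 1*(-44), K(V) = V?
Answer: -2887037669/663266424 ≈ -4.3528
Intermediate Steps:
G = -29 (G = -73 + 44 = -29)
Q(Y, O) = 1 - 17/Y (Q(Y, O) = -17/Y + O/O = -17/Y + 1 = 1 - 17/Y)
Q(G, 113)/(-1983 - 21681) + (-19786 - 13869)/7732 = ((-17 - 29)/(-29))/(-1983 - 21681) + (-19786 - 13869)/7732 = -1/29*(-46)/(-23664) - 33655*1/7732 = (46/29)*(-1/23664) - 33655/7732 = -23/343128 - 33655/7732 = -2887037669/663266424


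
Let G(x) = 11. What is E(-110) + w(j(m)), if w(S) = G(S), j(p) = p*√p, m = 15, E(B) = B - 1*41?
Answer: -140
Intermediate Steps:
E(B) = -41 + B (E(B) = B - 41 = -41 + B)
j(p) = p^(3/2)
w(S) = 11
E(-110) + w(j(m)) = (-41 - 110) + 11 = -151 + 11 = -140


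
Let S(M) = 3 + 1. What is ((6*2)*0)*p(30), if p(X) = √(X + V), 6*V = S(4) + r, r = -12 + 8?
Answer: 0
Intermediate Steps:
r = -4
S(M) = 4
V = 0 (V = (4 - 4)/6 = (⅙)*0 = 0)
p(X) = √X (p(X) = √(X + 0) = √X)
((6*2)*0)*p(30) = ((6*2)*0)*√30 = (12*0)*√30 = 0*√30 = 0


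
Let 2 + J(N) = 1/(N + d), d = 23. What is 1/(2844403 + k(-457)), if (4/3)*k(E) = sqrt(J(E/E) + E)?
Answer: 364083584/1035600438613397 - 8*I*sqrt(66090)/1035600438613397 ≈ 3.5157e-7 - 1.9859e-12*I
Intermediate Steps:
J(N) = -2 + 1/(23 + N) (J(N) = -2 + 1/(N + 23) = -2 + 1/(23 + N))
k(E) = 3*sqrt(-47/24 + E)/4 (k(E) = 3*sqrt((-45 - 2*E/E)/(23 + E/E) + E)/4 = 3*sqrt((-45 - 2*1)/(23 + 1) + E)/4 = 3*sqrt((-45 - 2)/24 + E)/4 = 3*sqrt((1/24)*(-47) + E)/4 = 3*sqrt(-47/24 + E)/4)
1/(2844403 + k(-457)) = 1/(2844403 + sqrt(-282 + 144*(-457))/16) = 1/(2844403 + sqrt(-282 - 65808)/16) = 1/(2844403 + sqrt(-66090)/16) = 1/(2844403 + (I*sqrt(66090))/16) = 1/(2844403 + I*sqrt(66090)/16)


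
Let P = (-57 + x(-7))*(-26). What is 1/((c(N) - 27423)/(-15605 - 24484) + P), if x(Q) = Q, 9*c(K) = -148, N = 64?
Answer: 360801/600619819 ≈ 0.00060071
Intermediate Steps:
c(K) = -148/9 (c(K) = (⅑)*(-148) = -148/9)
P = 1664 (P = (-57 - 7)*(-26) = -64*(-26) = 1664)
1/((c(N) - 27423)/(-15605 - 24484) + P) = 1/((-148/9 - 27423)/(-15605 - 24484) + 1664) = 1/(-246955/9/(-40089) + 1664) = 1/(-246955/9*(-1/40089) + 1664) = 1/(246955/360801 + 1664) = 1/(600619819/360801) = 360801/600619819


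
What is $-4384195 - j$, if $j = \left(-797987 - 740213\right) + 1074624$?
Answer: $-3920619$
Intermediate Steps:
$j = -463576$ ($j = \left(-797987 - 740213\right) + 1074624 = -1538200 + 1074624 = -463576$)
$-4384195 - j = -4384195 - -463576 = -4384195 + 463576 = -3920619$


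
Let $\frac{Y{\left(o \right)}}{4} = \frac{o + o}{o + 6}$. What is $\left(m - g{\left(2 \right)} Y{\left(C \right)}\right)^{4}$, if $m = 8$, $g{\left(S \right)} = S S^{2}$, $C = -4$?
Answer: $342102016$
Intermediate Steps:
$g{\left(S \right)} = S^{3}$
$Y{\left(o \right)} = \frac{8 o}{6 + o}$ ($Y{\left(o \right)} = 4 \frac{o + o}{o + 6} = 4 \frac{2 o}{6 + o} = \frac{8 o}{6 + o}$)
$\left(m - g{\left(2 \right)} Y{\left(C \right)}\right)^{4} = \left(8 - 2^{3} \cdot 8 \left(-4\right) \frac{1}{6 - 4}\right)^{4} = \left(8 - 8 \cdot 8 \left(-4\right) \frac{1}{2}\right)^{4} = \left(8 - 8 \left(-16\right)\right)^{4} = \left(8 - -128\right)^{4} = \left(8 + 128\right)^{4} = 136^{4} = 342102016$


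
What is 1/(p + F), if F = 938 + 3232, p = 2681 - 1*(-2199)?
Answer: 1/9050 ≈ 0.00011050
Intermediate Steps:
p = 4880 (p = 2681 + 2199 = 4880)
F = 4170
1/(p + F) = 1/(4880 + 4170) = 1/9050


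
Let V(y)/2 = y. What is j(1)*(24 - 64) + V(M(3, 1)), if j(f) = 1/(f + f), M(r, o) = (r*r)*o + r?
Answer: 4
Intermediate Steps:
M(r, o) = r + o*r**2 (M(r, o) = r**2*o + r = o*r**2 + r = r + o*r**2)
V(y) = 2*y
j(f) = 1/(2*f)
j(1)*(24 - 64) + V(M(3, 1)) = ((1/2)/1)*(24 - 64) + 2*(3*(1 + 1*3)) = ((1/2)*1)*(-40) + 2*(3*(1 + 3)) = (1/2)*(-40) + 2*(3*4) = -20 + 2*12 = -20 + 24 = 4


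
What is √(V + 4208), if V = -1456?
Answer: 8*√43 ≈ 52.460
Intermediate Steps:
√(V + 4208) = √(-1456 + 4208) = √2752 = 8*√43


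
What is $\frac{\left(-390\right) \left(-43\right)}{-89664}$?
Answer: $- \frac{2795}{14944} \approx -0.18703$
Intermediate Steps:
$\frac{\left(-390\right) \left(-43\right)}{-89664} = 16770 \left(- \frac{1}{89664}\right) = - \frac{2795}{14944}$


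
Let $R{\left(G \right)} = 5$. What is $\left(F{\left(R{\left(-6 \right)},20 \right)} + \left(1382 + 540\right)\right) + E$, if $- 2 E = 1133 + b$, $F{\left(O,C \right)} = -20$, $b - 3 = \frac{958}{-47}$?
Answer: $\frac{63177}{47} \approx 1344.2$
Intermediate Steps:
$b = - \frac{817}{47}$ ($b = 3 + \frac{958}{-47} = 3 + 958 \left(- \frac{1}{47}\right) = 3 - \frac{958}{47} = - \frac{817}{47} \approx -17.383$)
$E = - \frac{26217}{47}$ ($E = - \frac{1133 - \frac{817}{47}}{2} = \left(- \frac{1}{2}\right) \frac{52434}{47} = - \frac{26217}{47} \approx -557.81$)
$\left(F{\left(R{\left(-6 \right)},20 \right)} + \left(1382 + 540\right)\right) + E = \left(-20 + \left(1382 + 540\right)\right) - \frac{26217}{47} = \left(-20 + 1922\right) - \frac{26217}{47} = 1902 - \frac{26217}{47} = \frac{63177}{47}$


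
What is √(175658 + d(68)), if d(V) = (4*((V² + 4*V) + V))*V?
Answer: √1525866 ≈ 1235.3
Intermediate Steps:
d(V) = V*(4*V² + 20*V) (d(V) = (4*(V² + 5*V))*V = (4*V² + 20*V)*V = V*(4*V² + 20*V))
√(175658 + d(68)) = √(175658 + 4*68²*(5 + 68)) = √(175658 + 4*4624*73) = √(175658 + 1350208) = √1525866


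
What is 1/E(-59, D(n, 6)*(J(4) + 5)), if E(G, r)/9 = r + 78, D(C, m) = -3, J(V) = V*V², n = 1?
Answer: -1/1161 ≈ -0.00086133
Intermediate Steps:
J(V) = V³
E(G, r) = 702 + 9*r (E(G, r) = 9*(r + 78) = 9*(78 + r) = 702 + 9*r)
1/E(-59, D(n, 6)*(J(4) + 5)) = 1/(702 + 9*(-3*(4³ + 5))) = 1/(702 + 9*(-3*(64 + 5))) = 1/(702 + 9*(-3*69)) = 1/(702 + 9*(-207)) = 1/(702 - 1863) = 1/(-1161) = -1/1161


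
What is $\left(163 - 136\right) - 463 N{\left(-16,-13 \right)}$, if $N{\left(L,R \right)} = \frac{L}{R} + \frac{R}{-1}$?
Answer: $- \frac{85304}{13} \approx -6561.8$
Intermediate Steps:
$N{\left(L,R \right)} = - R + \frac{L}{R}$ ($N{\left(L,R \right)} = \frac{L}{R} + R \left(-1\right) = \frac{L}{R} - R = - R + \frac{L}{R}$)
$\left(163 - 136\right) - 463 N{\left(-16,-13 \right)} = \left(163 - 136\right) - 463 \left(\left(-1\right) \left(-13\right) - \frac{16}{-13}\right) = \left(163 - 136\right) - 463 \left(13 - - \frac{16}{13}\right) = 27 - 463 \left(13 + \frac{16}{13}\right) = 27 - \frac{85655}{13} = - \frac{85304}{13}$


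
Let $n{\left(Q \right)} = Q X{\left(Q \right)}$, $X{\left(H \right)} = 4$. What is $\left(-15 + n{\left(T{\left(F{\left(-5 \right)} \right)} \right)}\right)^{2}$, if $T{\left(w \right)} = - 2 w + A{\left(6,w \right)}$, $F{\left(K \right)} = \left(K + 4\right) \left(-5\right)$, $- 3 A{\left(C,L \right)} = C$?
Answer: $3969$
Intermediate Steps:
$A{\left(C,L \right)} = - \frac{C}{3}$
$F{\left(K \right)} = -20 - 5 K$ ($F{\left(K \right)} = \left(4 + K\right) \left(-5\right) = -20 - 5 K$)
$T{\left(w \right)} = -2 - 2 w$ ($T{\left(w \right)} = - 2 w - 2 = -2 - 2 w$)
$n{\left(Q \right)} = 4 Q$ ($n{\left(Q \right)} = Q 4 = 4 Q$)
$\left(-15 + n{\left(T{\left(F{\left(-5 \right)} \right)} \right)}\right)^{2} = \left(-15 + 4 \left(-2 - 2 \left(-20 - -25\right)\right)\right)^{2} = \left(-15 + 4 \left(-2 - 2 \left(-20 + 25\right)\right)\right)^{2} = \left(-15 + 4 \left(-2 - 10\right)\right)^{2} = \left(-15 + 4 \left(-12\right)\right)^{2} = \left(-15 - 48\right)^{2} = \left(-63\right)^{2} = 3969$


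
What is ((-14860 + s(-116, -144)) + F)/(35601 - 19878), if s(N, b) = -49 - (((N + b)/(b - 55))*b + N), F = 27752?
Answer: 2616281/3128877 ≈ 0.83617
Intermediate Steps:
s(N, b) = -49 - N - b*(N + b)/(-55 + b) (s(N, b) = -49 - (((N + b)/(-55 + b))*b + N) = -49 - (b*(N + b)/(-55 + b) + N) = -49 - (N + b*(N + b)/(-55 + b)) = -49 + (-N - b*(N + b)/(-55 + b)) = -49 - N - b*(N + b)/(-55 + b))
((-14860 + s(-116, -144)) + F)/(35601 - 19878) = ((-14860 + (2695 - 1*(-144)² - 49*(-144) + 55*(-116) - 2*(-116)*(-144))/(-55 - 144)) + 27752)/(35601 - 19878) = ((-14860 + (2695 - 1*20736 + 7056 - 6380 - 33408)/(-199)) + 27752)/15723 = ((-14860 - (2695 - 20736 + 7056 - 6380 - 33408)/199) + 27752)*(1/15723) = ((-14860 - 1/199*(-50773)) + 27752)*(1/15723) = ((-14860 + 50773/199) + 27752)*(1/15723) = (-2906367/199 + 27752)*(1/15723) = (2616281/199)*(1/15723) = 2616281/3128877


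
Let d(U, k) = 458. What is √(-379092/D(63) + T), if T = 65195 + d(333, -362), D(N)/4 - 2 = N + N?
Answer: √16617622/16 ≈ 254.78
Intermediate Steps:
D(N) = 8 + 8*N (D(N) = 8 + 4*(N + N) = 8 + 4*(2*N) = 8 + 8*N)
T = 65653 (T = 65195 + 458 = 65653)
√(-379092/D(63) + T) = √(-379092/(8 + 8*63) + 65653) = √(-379092/(8 + 504) + 65653) = √(-379092/512 + 65653) = √(-379092*1/512 + 65653) = √(-94773/128 + 65653) = √(8308811/128) = √16617622/16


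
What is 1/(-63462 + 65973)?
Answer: 1/2511 ≈ 0.00039825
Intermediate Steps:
1/(-63462 + 65973) = 1/2511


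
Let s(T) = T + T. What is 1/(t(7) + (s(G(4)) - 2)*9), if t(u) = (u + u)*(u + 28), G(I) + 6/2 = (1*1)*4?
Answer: 1/490 ≈ 0.0020408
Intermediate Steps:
G(I) = 1 (G(I) = -3 + (1*1)*4 = -3 + 1*4 = -3 + 4 = 1)
s(T) = 2*T
t(u) = 2*u*(28 + u) (t(u) = (2*u)*(28 + u) = 2*u*(28 + u))
1/(t(7) + (s(G(4)) - 2)*9) = 1/(2*7*(28 + 7) + (2*1 - 2)*9) = 1/(2*7*35 + (2 - 2)*9) = 1/(490 + 0*9) = 1/(490 + 0) = 1/490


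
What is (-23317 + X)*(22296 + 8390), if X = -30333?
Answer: -1646303900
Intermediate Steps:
(-23317 + X)*(22296 + 8390) = (-23317 - 30333)*(22296 + 8390) = -53650*30686 = -1646303900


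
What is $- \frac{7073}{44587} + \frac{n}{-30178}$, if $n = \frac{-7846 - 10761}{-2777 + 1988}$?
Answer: $- \frac{169240886575}{1061636177454} \approx -0.15942$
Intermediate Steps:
$n = \frac{18607}{789}$ ($n = - \frac{18607}{-789} = \left(-18607\right) \left(- \frac{1}{789}\right) = \frac{18607}{789} \approx 23.583$)
$- \frac{7073}{44587} + \frac{n}{-30178} = - \frac{7073}{44587} + \frac{18607}{789 \left(-30178\right)} = \left(-7073\right) \frac{1}{44587} + \frac{18607}{789} \left(- \frac{1}{30178}\right) = - \frac{7073}{44587} - \frac{18607}{23810442} = - \frac{169240886575}{1061636177454}$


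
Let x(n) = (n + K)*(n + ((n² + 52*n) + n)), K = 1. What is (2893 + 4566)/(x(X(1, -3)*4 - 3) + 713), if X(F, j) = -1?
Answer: 7459/2687 ≈ 2.7760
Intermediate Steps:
x(n) = (1 + n)*(n² + 54*n) (x(n) = (n + 1)*(n + ((n² + 52*n) + n)) = (1 + n)*(n + (n² + 53*n)) = (1 + n)*(n² + 54*n))
(2893 + 4566)/(x(X(1, -3)*4 - 3) + 713) = (2893 + 4566)/((-1*4 - 3)*(54 + (-1*4 - 3)² + 55*(-1*4 - 3)) + 713) = 7459/((-4 - 3)*(54 + (-4 - 3)² + 55*(-4 - 3)) + 713) = 7459/(-7*(54 + (-7)² + 55*(-7)) + 713) = 7459/(-7*(54 + 49 - 385) + 713) = 7459/(-7*(-282) + 713) = 7459/(1974 + 713) = 7459/2687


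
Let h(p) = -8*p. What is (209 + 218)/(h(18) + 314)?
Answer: 427/170 ≈ 2.5118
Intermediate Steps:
(209 + 218)/(h(18) + 314) = (209 + 218)/(-8*18 + 314) = 427/(-144 + 314) = 427/170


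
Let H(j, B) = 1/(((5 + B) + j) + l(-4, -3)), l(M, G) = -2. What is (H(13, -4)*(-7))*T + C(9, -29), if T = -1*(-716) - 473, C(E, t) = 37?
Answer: -419/4 ≈ -104.75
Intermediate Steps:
H(j, B) = 1/(3 + B + j) (H(j, B) = 1/(((5 + B) + j) - 2) = 1/((5 + B + j) - 2) = 1/(3 + B + j))
T = 243 (T = 716 - 473 = 243)
(H(13, -4)*(-7))*T + C(9, -29) = (-7/(3 - 4 + 13))*243 + 37 = (-7/12)*243 + 37 = ((1/12)*(-7))*243 + 37 = -7/12*243 + 37 = -567/4 + 37 = -419/4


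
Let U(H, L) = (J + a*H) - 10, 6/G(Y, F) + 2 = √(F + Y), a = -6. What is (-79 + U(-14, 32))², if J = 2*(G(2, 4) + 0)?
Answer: 265 + 84*√6 ≈ 470.76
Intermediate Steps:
G(Y, F) = 6/(-2 + √(F + Y))
J = 12/(-2 + √6) (J = 2*(6/(-2 + √(4 + 2)) + 0) = 2*(6/(-2 + √6) + 0) = 2*(6/(-2 + √6)) = 12/(-2 + √6) ≈ 26.697)
U(H, L) = 2 - 6*H + 6*√6 (U(H, L) = ((12 + 6*√6) - 6*H) - 10 = (12 - 6*H + 6*√6) - 10 = 2 - 6*H + 6*√6)
(-79 + U(-14, 32))² = (-79 + (2 - 6*(-14) + 6*√6))² = (-79 + (2 + 84 + 6*√6))² = (-79 + (86 + 6*√6))² = (7 + 6*√6)²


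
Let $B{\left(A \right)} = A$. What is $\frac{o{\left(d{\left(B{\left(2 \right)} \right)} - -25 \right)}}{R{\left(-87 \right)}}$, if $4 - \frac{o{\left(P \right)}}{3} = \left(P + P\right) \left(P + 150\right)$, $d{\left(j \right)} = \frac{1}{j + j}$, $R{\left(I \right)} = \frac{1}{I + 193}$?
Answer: $- \frac{11252271}{4} \approx -2.8131 \cdot 10^{6}$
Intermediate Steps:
$R{\left(I \right)} = \frac{1}{193 + I}$
$d{\left(j \right)} = \frac{1}{2 j}$
$o{\left(P \right)} = 12 - 6 P \left(150 + P\right)$ ($o{\left(P \right)} = 12 - 3 \left(P + P\right) \left(P + 150\right) = 12 - 3 \cdot 2 P \left(150 + P\right) = 12 - 6 P \left(150 + P\right)$)
$\frac{o{\left(d{\left(B{\left(2 \right)} \right)} - -25 \right)}}{R{\left(-87 \right)}} = \frac{12 - 900 \left(\frac{1}{2 \cdot 2} - -25\right) - 6 \left(\frac{1}{2 \cdot 2} - -25\right)^{2}}{\frac{1}{193 - 87}} = \frac{12 - 900 \left(\frac{1}{2} \cdot \frac{1}{2} + 25\right) - 6 \left(\frac{1}{2} \cdot \frac{1}{2} + 25\right)^{2}}{\frac{1}{106}} = \left(12 - 900 \left(\frac{1}{4} + 25\right) - 6 \left(\frac{1}{4} + 25\right)^{2}\right) \frac{1}{\frac{1}{106}} = \left(12 - 22725 - 6 \left(\frac{101}{4}\right)^{2}\right) 106 = \left(12 - 22725 - \frac{30603}{8}\right) 106 = \left(- \frac{212307}{8}\right) 106 = - \frac{11252271}{4}$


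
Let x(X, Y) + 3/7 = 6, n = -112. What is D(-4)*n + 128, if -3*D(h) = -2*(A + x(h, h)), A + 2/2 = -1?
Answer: -416/3 ≈ -138.67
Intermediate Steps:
A = -2 (A = -1 - 1 = -2)
x(X, Y) = 39/7 (x(X, Y) = -3/7 + 6 = 39/7)
D(h) = 50/21 (D(h) = -(-2)*(-2 + 39/7)/3 = -(-2)*25/(3*7) = -1/3*(-50/7) = 50/21)
D(-4)*n + 128 = (50/21)*(-112) + 128 = -800/3 + 128 = -416/3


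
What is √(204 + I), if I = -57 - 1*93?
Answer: 3*√6 ≈ 7.3485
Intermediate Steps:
I = -150 (I = -57 - 93 = -150)
√(204 + I) = √(204 - 150) = √54 = 3*√6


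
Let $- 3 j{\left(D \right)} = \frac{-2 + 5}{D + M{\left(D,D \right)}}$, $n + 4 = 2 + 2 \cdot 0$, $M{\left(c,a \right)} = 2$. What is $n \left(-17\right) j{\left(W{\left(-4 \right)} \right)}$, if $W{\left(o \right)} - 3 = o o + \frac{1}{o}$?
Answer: $- \frac{136}{83} \approx -1.6386$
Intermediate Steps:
$W{\left(o \right)} = 3 + \frac{1}{o} + o^{2}$ ($W{\left(o \right)} = 3 + \left(o o + \frac{1}{o}\right) = 3 + \left(o^{2} + \frac{1}{o}\right) = 3 + \left(\frac{1}{o} + o^{2}\right) = 3 + \frac{1}{o} + o^{2}$)
$n = -2$ ($n = -4 + \left(2 + 2 \cdot 0\right) = -4 + \left(2 + 0\right) = -4 + 2 = -2$)
$j{\left(D \right)} = - \frac{1}{2 + D}$ ($j{\left(D \right)} = - \frac{\left(-2 + 5\right) \frac{1}{D + 2}}{3} = - \frac{3 \frac{1}{2 + D}}{3} = - \frac{1}{2 + D}$)
$n \left(-17\right) j{\left(W{\left(-4 \right)} \right)} = \left(-2\right) \left(-17\right) \left(- \frac{1}{2 + \left(3 + \frac{1}{-4} + \left(-4\right)^{2}\right)}\right) = 34 \left(- \frac{1}{2 + \left(3 - \frac{1}{4} + 16\right)}\right) = 34 \left(- \frac{1}{2 + \frac{75}{4}}\right) = 34 \left(- \frac{1}{\frac{83}{4}}\right) = 34 \left(\left(-1\right) \frac{4}{83}\right) = 34 \left(- \frac{4}{83}\right) = - \frac{136}{83}$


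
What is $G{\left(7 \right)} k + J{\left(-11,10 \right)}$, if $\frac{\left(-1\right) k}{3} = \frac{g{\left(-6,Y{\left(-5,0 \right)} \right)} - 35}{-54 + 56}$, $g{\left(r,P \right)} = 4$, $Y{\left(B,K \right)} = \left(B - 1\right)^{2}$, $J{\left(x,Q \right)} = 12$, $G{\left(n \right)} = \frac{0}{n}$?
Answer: $12$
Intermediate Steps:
$G{\left(n \right)} = 0$
$Y{\left(B,K \right)} = \left(-1 + B\right)^{2}$
$k = \frac{93}{2}$ ($k = - 3 \frac{4 - 35}{-54 + 56} = - 3 \left(- \frac{31}{2}\right) = - 3 \left(\left(-31\right) \frac{1}{2}\right) = \left(-3\right) \left(- \frac{31}{2}\right) = \frac{93}{2} \approx 46.5$)
$G{\left(7 \right)} k + J{\left(-11,10 \right)} = 0 \cdot \frac{93}{2} + 12 = 0 + 12 = 12$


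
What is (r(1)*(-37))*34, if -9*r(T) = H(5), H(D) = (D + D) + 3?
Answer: 16354/9 ≈ 1817.1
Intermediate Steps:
H(D) = 3 + 2*D (H(D) = 2*D + 3 = 3 + 2*D)
r(T) = -13/9 (r(T) = -(3 + 2*5)/9 = -(3 + 10)/9 = -⅑*13 = -13/9)
(r(1)*(-37))*34 = -13/9*(-37)*34 = (481/9)*34 = 16354/9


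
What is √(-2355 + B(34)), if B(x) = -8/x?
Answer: I*√680663/17 ≈ 48.531*I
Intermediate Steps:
√(-2355 + B(34)) = √(-2355 - 8/34) = √(-2355 - 8*1/34) = √(-2355 - 4/17) = √(-40039/17) = I*√680663/17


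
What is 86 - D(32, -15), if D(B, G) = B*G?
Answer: 566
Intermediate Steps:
86 - D(32, -15) = 86 - 32*(-15) = 86 - 1*(-480) = 86 + 480 = 566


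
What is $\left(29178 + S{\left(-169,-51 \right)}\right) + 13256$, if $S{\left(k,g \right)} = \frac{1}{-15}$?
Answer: $\frac{636509}{15} \approx 42434.0$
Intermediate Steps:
$S{\left(k,g \right)} = - \frac{1}{15}$
$\left(29178 + S{\left(-169,-51 \right)}\right) + 13256 = \left(29178 - \frac{1}{15}\right) + 13256 = \frac{437669}{15} + 13256 = \frac{636509}{15}$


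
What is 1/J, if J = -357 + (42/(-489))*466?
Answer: -163/64715 ≈ -0.0025187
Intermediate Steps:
J = -64715/163 (J = -357 + (42*(-1/489))*466 = -357 - 14/163*466 = -357 - 6524/163 = -64715/163 ≈ -397.02)
1/J = 1/(-64715/163) = -163/64715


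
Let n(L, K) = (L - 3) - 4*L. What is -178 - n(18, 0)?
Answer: -121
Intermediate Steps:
n(L, K) = -3 - 3*L (n(L, K) = (-3 + L) - 4*L = -3 - 3*L)
-178 - n(18, 0) = -178 - (-3 - 3*18) = -178 - (-3 - 54) = -178 - 1*(-57) = -178 + 57 = -121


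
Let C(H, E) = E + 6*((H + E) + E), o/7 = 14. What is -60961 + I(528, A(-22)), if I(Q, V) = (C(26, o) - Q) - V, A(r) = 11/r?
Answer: -120117/2 ≈ -60059.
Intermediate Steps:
o = 98 (o = 7*14 = 98)
C(H, E) = 6*H + 13*E (C(H, E) = E + 6*((E + H) + E) = E + 6*(H + 2*E) = E + (6*H + 12*E) = 6*H + 13*E)
I(Q, V) = 1430 - Q - V (I(Q, V) = ((6*26 + 13*98) - Q) - V = ((156 + 1274) - Q) - V = (1430 - Q) - V = 1430 - Q - V)
-60961 + I(528, A(-22)) = -60961 + (1430 - 1*528 - 11/(-22)) = -60961 + (1430 - 528 - 11*(-1)/22) = -60961 + (1430 - 528 - 1*(-½)) = -60961 + (1430 - 528 + ½) = -60961 + 1805/2 = -120117/2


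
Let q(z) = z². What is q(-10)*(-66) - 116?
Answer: -6716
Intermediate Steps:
q(-10)*(-66) - 116 = (-10)²*(-66) - 116 = 100*(-66) - 116 = -6600 - 116 = -6716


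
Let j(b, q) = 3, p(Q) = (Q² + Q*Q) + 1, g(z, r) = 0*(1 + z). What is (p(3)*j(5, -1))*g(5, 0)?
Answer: 0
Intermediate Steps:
g(z, r) = 0
p(Q) = 1 + 2*Q² (p(Q) = (Q² + Q²) + 1 = 2*Q² + 1 = 1 + 2*Q²)
(p(3)*j(5, -1))*g(5, 0) = ((1 + 2*3²)*3)*0 = ((1 + 2*9)*3)*0 = ((1 + 18)*3)*0 = (19*3)*0 = 57*0 = 0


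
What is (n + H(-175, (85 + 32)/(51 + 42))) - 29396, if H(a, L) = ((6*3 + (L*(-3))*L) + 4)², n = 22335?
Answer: -6246118540/923521 ≈ -6763.4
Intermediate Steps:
H(a, L) = (22 - 3*L²)² (H(a, L) = ((18 + (-3*L)*L) + 4)² = ((18 - 3*L²) + 4)² = (22 - 3*L²)²)
(n + H(-175, (85 + 32)/(51 + 42))) - 29396 = (22335 + (-22 + 3*((85 + 32)/(51 + 42))²)²) - 29396 = (22335 + (-22 + 3*(117/93)²)²) - 29396 = (22335 + (-22 + 3*(117*(1/93))²)²) - 29396 = (22335 + (-22 + 3*(39/31)²)²) - 29396 = (22335 + (-22 + 3*(1521/961))²) - 29396 = (22335 + (-22 + 4563/961)²) - 29396 = (22335 + (-16579/961)²) - 29396 = (22335 + 274863241/923521) - 29396 = 20901704776/923521 - 29396 = -6246118540/923521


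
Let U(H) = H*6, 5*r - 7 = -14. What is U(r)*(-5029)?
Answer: 211218/5 ≈ 42244.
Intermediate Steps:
r = -7/5 (r = 7/5 + (1/5)*(-14) = 7/5 - 14/5 = -7/5 ≈ -1.4000)
U(H) = 6*H
U(r)*(-5029) = (6*(-7/5))*(-5029) = -42/5*(-5029) = 211218/5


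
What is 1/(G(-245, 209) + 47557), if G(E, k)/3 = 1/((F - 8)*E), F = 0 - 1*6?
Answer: 3430/163120513 ≈ 2.1027e-5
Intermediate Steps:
F = -6 (F = 0 - 6 = -6)
G(E, k) = -3/(14*E) (G(E, k) = 3/(((-6 - 8)*E)) = 3/((-14*E)) = 3*(-1/(14*E)) = -3/(14*E))
1/(G(-245, 209) + 47557) = 1/(-3/14/(-245) + 47557) = 1/(-3/14*(-1/245) + 47557) = 1/(3/3430 + 47557) = 1/(163120513/3430) = 3430/163120513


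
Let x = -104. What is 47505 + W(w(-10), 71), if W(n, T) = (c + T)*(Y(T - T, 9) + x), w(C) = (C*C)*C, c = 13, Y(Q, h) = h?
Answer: 39525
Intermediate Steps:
w(C) = C**3 (w(C) = C**2*C = C**3)
W(n, T) = -1235 - 95*T (W(n, T) = (13 + T)*(9 - 104) = (13 + T)*(-95) = -1235 - 95*T)
47505 + W(w(-10), 71) = 47505 + (-1235 - 95*71) = 47505 + (-1235 - 6745) = 47505 - 7980 = 39525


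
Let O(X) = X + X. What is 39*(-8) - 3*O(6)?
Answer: -348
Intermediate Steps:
O(X) = 2*X
39*(-8) - 3*O(6) = 39*(-8) - 3*2*6 = -312 - 3*12 = -312 - 36 = -348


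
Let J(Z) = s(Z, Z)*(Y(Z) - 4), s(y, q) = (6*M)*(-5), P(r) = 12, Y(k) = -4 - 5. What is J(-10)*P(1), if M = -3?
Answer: -14040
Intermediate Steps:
Y(k) = -9
s(y, q) = 90 (s(y, q) = (6*(-3))*(-5) = -18*(-5) = 90)
J(Z) = -1170 (J(Z) = 90*(-9 - 4) = 90*(-13) = -1170)
J(-10)*P(1) = -1170*12 = -14040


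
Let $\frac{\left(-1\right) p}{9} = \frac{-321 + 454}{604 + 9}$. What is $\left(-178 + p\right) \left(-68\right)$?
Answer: $\frac{7501148}{613} \approx 12237.0$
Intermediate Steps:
$p = - \frac{1197}{613}$ ($p = - 9 \frac{-321 + 454}{604 + 9} = - 9 \cdot \frac{133}{613} = - 9 \cdot 133 \cdot \frac{1}{613} = \left(-9\right) \frac{133}{613} = - \frac{1197}{613} \approx -1.9527$)
$\left(-178 + p\right) \left(-68\right) = \left(-178 - \frac{1197}{613}\right) \left(-68\right) = \left(- \frac{110311}{613}\right) \left(-68\right) = \frac{7501148}{613}$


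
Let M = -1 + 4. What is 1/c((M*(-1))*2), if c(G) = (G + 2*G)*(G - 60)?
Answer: 1/1188 ≈ 0.00084175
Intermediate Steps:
M = 3
c(G) = 3*G*(-60 + G) (c(G) = (3*G)*(-60 + G) = 3*G*(-60 + G))
1/c((M*(-1))*2) = 1/(3*((3*(-1))*2)*(-60 + (3*(-1))*2)) = 1/(3*(-3*2)*(-60 - 3*2)) = 1/(3*(-6)*(-60 - 6)) = 1/(3*(-6)*(-66)) = 1/1188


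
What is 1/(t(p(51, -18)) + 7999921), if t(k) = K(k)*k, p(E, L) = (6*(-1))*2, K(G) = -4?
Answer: 1/7999969 ≈ 1.2500e-7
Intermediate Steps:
p(E, L) = -12 (p(E, L) = -6*2 = -12)
t(k) = -4*k
1/(t(p(51, -18)) + 7999921) = 1/(-4*(-12) + 7999921) = 1/(48 + 7999921) = 1/7999969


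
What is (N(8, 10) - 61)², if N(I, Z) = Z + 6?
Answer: 2025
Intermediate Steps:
N(I, Z) = 6 + Z
(N(8, 10) - 61)² = ((6 + 10) - 61)² = (16 - 61)² = (-45)² = 2025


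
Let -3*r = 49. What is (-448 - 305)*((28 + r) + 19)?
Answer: -23092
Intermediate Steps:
r = -49/3 (r = -⅓*49 = -49/3 ≈ -16.333)
(-448 - 305)*((28 + r) + 19) = (-448 - 305)*((28 - 49/3) + 19) = -753*(35/3 + 19) = -753*92/3 = -23092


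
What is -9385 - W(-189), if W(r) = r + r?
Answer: -9007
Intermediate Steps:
W(r) = 2*r
-9385 - W(-189) = -9385 - 2*(-189) = -9385 - 1*(-378) = -9385 + 378 = -9007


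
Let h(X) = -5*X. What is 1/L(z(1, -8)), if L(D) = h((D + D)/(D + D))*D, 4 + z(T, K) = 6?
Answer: -⅒ ≈ -0.10000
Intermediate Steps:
z(T, K) = 2 (z(T, K) = -4 + 6 = 2)
L(D) = -5*D (L(D) = (-5*(D + D)/(D + D))*D = (-5*2*D/(2*D))*D = (-5*2*D*1/(2*D))*D = (-5*1)*D = -5*D)
1/L(z(1, -8)) = 1/(-5*2) = 1/(-10) = -⅒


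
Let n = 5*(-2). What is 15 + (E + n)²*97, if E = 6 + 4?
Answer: 15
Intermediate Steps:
E = 10
n = -10
15 + (E + n)²*97 = 15 + (10 - 10)²*97 = 15 + 0²*97 = 15 + 0*97 = 15 + 0 = 15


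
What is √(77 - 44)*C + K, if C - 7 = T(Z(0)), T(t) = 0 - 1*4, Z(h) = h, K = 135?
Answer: 135 + 3*√33 ≈ 152.23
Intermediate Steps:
T(t) = -4 (T(t) = 0 - 4 = -4)
C = 3 (C = 7 - 4 = 3)
√(77 - 44)*C + K = √(77 - 44)*3 + 135 = √33*3 + 135 = 3*√33 + 135 = 135 + 3*√33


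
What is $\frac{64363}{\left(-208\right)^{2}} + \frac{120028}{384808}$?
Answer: $\frac{288079699}{160080128} \approx 1.7996$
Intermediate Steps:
$\frac{64363}{\left(-208\right)^{2}} + \frac{120028}{384808} = \frac{64363}{43264} + 120028 \cdot \frac{1}{384808} = 64363 \cdot \frac{1}{43264} + \frac{30007}{96202} = \frac{4951}{3328} + \frac{30007}{96202} = \frac{288079699}{160080128}$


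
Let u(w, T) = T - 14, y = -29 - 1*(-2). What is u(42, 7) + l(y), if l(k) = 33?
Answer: 26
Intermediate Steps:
y = -27 (y = -29 + 2 = -27)
u(w, T) = -14 + T
u(42, 7) + l(y) = (-14 + 7) + 33 = -7 + 33 = 26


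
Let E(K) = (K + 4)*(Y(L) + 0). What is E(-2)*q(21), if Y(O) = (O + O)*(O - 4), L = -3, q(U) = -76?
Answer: -6384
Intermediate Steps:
Y(O) = 2*O*(-4 + O) (Y(O) = (2*O)*(-4 + O) = 2*O*(-4 + O))
E(K) = 168 + 42*K (E(K) = (K + 4)*(2*(-3)*(-4 - 3) + 0) = (4 + K)*(2*(-3)*(-7) + 0) = (4 + K)*(42 + 0) = (4 + K)*42 = 168 + 42*K)
E(-2)*q(21) = (168 + 42*(-2))*(-76) = (168 - 84)*(-76) = 84*(-76) = -6384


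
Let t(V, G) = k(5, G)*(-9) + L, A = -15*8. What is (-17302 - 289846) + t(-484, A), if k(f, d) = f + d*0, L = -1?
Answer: -307194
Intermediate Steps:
k(f, d) = f (k(f, d) = f + 0 = f)
A = -120
t(V, G) = -46 (t(V, G) = 5*(-9) - 1 = -45 - 1 = -46)
(-17302 - 289846) + t(-484, A) = (-17302 - 289846) - 46 = -307148 - 46 = -307194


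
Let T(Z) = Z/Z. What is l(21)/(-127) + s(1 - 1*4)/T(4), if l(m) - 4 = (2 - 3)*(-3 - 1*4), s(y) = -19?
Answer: -2424/127 ≈ -19.087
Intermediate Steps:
l(m) = 11 (l(m) = 4 + (2 - 3)*(-3 - 1*4) = 4 - (-3 - 4) = 4 - 1*(-7) = 4 + 7 = 11)
T(Z) = 1
l(21)/(-127) + s(1 - 1*4)/T(4) = 11/(-127) - 19/1 = 11*(-1/127) - 19*1 = -11/127 - 19 = -2424/127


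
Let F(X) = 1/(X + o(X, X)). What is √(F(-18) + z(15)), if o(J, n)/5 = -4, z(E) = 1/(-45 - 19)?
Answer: I*√969/152 ≈ 0.20479*I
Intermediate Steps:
z(E) = -1/64 (z(E) = 1/(-64) = -1/64)
o(J, n) = -20 (o(J, n) = 5*(-4) = -20)
F(X) = 1/(-20 + X) (F(X) = 1/(X - 20) = 1/(-20 + X))
√(F(-18) + z(15)) = √(1/(-20 - 18) - 1/64) = √(1/(-38) - 1/64) = √(-1/38 - 1/64) = √(-51/1216) = I*√969/152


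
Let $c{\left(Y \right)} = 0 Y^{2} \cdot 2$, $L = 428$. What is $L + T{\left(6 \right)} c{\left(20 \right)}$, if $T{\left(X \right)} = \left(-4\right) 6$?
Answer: $428$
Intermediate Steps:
$T{\left(X \right)} = -24$
$c{\left(Y \right)} = 0$ ($c{\left(Y \right)} = 0 \cdot 2 = 0$)
$L + T{\left(6 \right)} c{\left(20 \right)} = 428 - 0 = 428 + 0 = 428$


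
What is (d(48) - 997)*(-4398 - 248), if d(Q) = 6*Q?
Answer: 3294014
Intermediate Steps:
(d(48) - 997)*(-4398 - 248) = (6*48 - 997)*(-4398 - 248) = (288 - 997)*(-4646) = -709*(-4646) = 3294014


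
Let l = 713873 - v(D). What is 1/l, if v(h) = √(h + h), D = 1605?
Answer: 713873/509614656919 + √3210/509614656919 ≈ 1.4009e-6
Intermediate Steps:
v(h) = √2*√h (v(h) = √(2*h) = √2*√h)
l = 713873 - √3210 (l = 713873 - √2*√1605 = 713873 - √3210 ≈ 7.1382e+5)
1/l = 1/(713873 - √3210)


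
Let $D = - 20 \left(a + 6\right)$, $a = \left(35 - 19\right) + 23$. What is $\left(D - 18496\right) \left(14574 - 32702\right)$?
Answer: $351610688$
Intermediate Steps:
$a = 39$ ($a = 16 + 23 = 39$)
$D = -900$ ($D = - 20 \left(39 + 6\right) = \left(-20\right) 45 = -900$)
$\left(D - 18496\right) \left(14574 - 32702\right) = \left(-900 - 18496\right) \left(14574 - 32702\right) = \left(-19396\right) \left(-18128\right) = 351610688$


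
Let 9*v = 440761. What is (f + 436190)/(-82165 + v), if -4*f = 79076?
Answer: -3747789/298724 ≈ -12.546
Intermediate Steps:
v = 440761/9 (v = (1/9)*440761 = 440761/9 ≈ 48973.)
f = -19769 (f = -1/4*79076 = -19769)
(f + 436190)/(-82165 + v) = (-19769 + 436190)/(-82165 + 440761/9) = 416421/(-298724/9) = 416421*(-9/298724) = -3747789/298724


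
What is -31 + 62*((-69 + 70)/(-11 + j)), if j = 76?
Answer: -1953/65 ≈ -30.046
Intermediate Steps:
-31 + 62*((-69 + 70)/(-11 + j)) = -31 + 62*((-69 + 70)/(-11 + 76)) = -31 + 62*(1/65) = -31 + 62/65 = -1953/65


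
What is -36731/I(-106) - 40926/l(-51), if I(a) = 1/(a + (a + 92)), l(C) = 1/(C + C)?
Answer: 8582172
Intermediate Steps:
l(C) = 1/(2*C)
I(a) = 1/(92 + 2*a) (I(a) = 1/(a + (92 + a)) = 1/(92 + 2*a))
-36731/I(-106) - 40926/l(-51) = -36731/(1/(2*(46 - 106))) - 40926/((½)/(-51)) = -36731/((½)/(-60)) - 40926/((½)*(-1/51)) = -36731/((½)*(-1/60)) - 40926/(-1/102) = -36731/(-1/120) - 40926*(-102) = -36731*(-120) + 4174452 = 4407720 + 4174452 = 8582172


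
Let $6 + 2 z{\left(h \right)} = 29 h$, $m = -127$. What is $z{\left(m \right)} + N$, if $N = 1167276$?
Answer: $\frac{2330863}{2} \approx 1.1654 \cdot 10^{6}$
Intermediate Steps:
$z{\left(h \right)} = -3 + \frac{29 h}{2}$
$z{\left(m \right)} + N = \left(-3 + \frac{29}{2} \left(-127\right)\right) + 1167276 = \left(-3 - \frac{3683}{2}\right) + 1167276 = - \frac{3689}{2} + 1167276 = \frac{2330863}{2}$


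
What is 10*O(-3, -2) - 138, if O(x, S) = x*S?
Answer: -78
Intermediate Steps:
O(x, S) = S*x
10*O(-3, -2) - 138 = 10*(-2*(-3)) - 138 = 10*6 - 138 = 60 - 138 = -78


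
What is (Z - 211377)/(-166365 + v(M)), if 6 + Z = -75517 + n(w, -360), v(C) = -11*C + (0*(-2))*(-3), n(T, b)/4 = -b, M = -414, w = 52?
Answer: 285460/161811 ≈ 1.7642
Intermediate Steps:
n(T, b) = -4*b (n(T, b) = 4*(-b) = -4*b)
v(C) = -11*C (v(C) = -11*C + 0*(-3) = -11*C + 0 = -11*C)
Z = -74083 (Z = -6 + (-75517 - 4*(-360)) = -6 + (-75517 + 1440) = -6 - 74077 = -74083)
(Z - 211377)/(-166365 + v(M)) = (-74083 - 211377)/(-166365 - 11*(-414)) = -285460/(-166365 + 4554) = -285460/(-161811) = -285460*(-1/161811) = 285460/161811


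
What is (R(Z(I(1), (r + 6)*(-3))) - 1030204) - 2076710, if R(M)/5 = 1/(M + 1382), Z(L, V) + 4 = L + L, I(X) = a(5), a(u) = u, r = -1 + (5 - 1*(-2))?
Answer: -4312396627/1388 ≈ -3.1069e+6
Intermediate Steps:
r = 6 (r = -1 + (5 + 2) = -1 + 7 = 6)
I(X) = 5
Z(L, V) = -4 + 2*L (Z(L, V) = -4 + (L + L) = -4 + 2*L)
R(M) = 5/(1382 + M) (R(M) = 5/(M + 1382) = 5/(1382 + M))
(R(Z(I(1), (r + 6)*(-3))) - 1030204) - 2076710 = (5/(1382 + (-4 + 2*5)) - 1030204) - 2076710 = (5/(1382 + (-4 + 10)) - 1030204) - 2076710 = (5/(1382 + 6) - 1030204) - 2076710 = (5/1388 - 1030204) - 2076710 = -1429923147/1388 - 2076710 = -4312396627/1388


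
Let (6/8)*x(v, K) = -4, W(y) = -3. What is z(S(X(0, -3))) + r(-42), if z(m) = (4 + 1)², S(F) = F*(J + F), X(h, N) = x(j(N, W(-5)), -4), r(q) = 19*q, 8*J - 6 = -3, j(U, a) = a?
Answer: -773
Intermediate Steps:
J = 3/8 (J = ¾ + (⅛)*(-3) = ¾ - 3/8 = 3/8 ≈ 0.37500)
x(v, K) = -16/3 (x(v, K) = (4/3)*(-4) = -16/3)
X(h, N) = -16/3
S(F) = F*(3/8 + F)
z(m) = 25 (z(m) = 5² = 25)
z(S(X(0, -3))) + r(-42) = 25 + 19*(-42) = 25 - 798 = -773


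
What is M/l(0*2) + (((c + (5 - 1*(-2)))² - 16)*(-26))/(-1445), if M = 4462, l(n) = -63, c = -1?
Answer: -1282966/18207 ≈ -70.466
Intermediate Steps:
M/l(0*2) + (((c + (5 - 1*(-2)))² - 16)*(-26))/(-1445) = 4462/(-63) + (((-1 + (5 - 1*(-2)))² - 16)*(-26))/(-1445) = 4462*(-1/63) + (((-1 + (5 + 2))² - 16)*(-26))*(-1/1445) = -4462/63 + (((-1 + 7)² - 16)*(-26))*(-1/1445) = -4462/63 + ((6² - 16)*(-26))*(-1/1445) = -4462/63 + ((36 - 16)*(-26))*(-1/1445) = -4462/63 + (20*(-26))*(-1/1445) = -4462/63 - 520*(-1/1445) = -4462/63 + 104/289 = -1282966/18207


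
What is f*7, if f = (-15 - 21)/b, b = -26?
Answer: 126/13 ≈ 9.6923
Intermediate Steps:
f = 18/13 (f = (-15 - 21)/(-26) = -36*(-1/26) = 18/13 ≈ 1.3846)
f*7 = (18/13)*7 = 126/13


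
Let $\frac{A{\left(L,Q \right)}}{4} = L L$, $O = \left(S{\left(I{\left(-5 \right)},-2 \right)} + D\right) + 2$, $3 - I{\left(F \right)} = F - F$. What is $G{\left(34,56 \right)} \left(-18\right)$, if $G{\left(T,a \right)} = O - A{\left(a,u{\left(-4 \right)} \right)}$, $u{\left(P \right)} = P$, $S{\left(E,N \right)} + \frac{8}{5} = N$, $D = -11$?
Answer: $\frac{1130094}{5} \approx 2.2602 \cdot 10^{5}$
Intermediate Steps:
$I{\left(F \right)} = 3$ ($I{\left(F \right)} = 3 - \left(F - F\right) = 3 - 0 = 3 + 0 = 3$)
$S{\left(E,N \right)} = - \frac{8}{5} + N$
$O = - \frac{63}{5}$ ($O = \left(\left(- \frac{8}{5} - 2\right) - 11\right) + 2 = \left(- \frac{18}{5} - 11\right) + 2 = - \frac{73}{5} + 2 = - \frac{63}{5} \approx -12.6$)
$A{\left(L,Q \right)} = 4 L^{2}$ ($A{\left(L,Q \right)} = 4 L L = 4 L^{2}$)
$G{\left(T,a \right)} = - \frac{63}{5} - 4 a^{2}$
$G{\left(34,56 \right)} \left(-18\right) = \left(- \frac{63}{5} - 4 \cdot 56^{2}\right) \left(-18\right) = \left(- \frac{63}{5} - 12544\right) \left(-18\right) = \left(- \frac{62783}{5}\right) \left(-18\right) = \frac{1130094}{5}$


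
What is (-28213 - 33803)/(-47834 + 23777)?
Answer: 20672/8019 ≈ 2.5779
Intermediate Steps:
(-28213 - 33803)/(-47834 + 23777) = -62016/(-24057) = -62016*(-1/24057) = 20672/8019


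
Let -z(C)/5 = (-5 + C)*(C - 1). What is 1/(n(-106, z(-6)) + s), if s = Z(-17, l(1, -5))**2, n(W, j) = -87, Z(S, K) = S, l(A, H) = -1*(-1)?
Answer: 1/202 ≈ 0.0049505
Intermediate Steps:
l(A, H) = 1
z(C) = -5*(-1 + C)*(-5 + C) (z(C) = -5*(-5 + C)*(C - 1) = -5*(-5 + C)*(-1 + C) = -5*(-1 + C)*(-5 + C))
s = 289 (s = (-17)**2 = 289)
1/(n(-106, z(-6)) + s) = 1/(-87 + 289) = 1/202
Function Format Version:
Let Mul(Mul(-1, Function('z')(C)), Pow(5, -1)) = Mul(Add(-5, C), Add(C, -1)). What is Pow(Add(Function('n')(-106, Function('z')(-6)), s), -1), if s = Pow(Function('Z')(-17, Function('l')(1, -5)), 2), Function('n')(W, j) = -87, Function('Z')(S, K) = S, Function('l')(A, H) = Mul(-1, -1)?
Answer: Rational(1, 202) ≈ 0.0049505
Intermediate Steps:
Function('l')(A, H) = 1
Function('z')(C) = Mul(-5, Add(-1, C), Add(-5, C)) (Function('z')(C) = Mul(-5, Mul(Add(-5, C), Add(C, -1))) = Mul(-5, Mul(Add(-5, C), Add(-1, C))) = Mul(-5, Mul(Add(-1, C), Add(-5, C))) = Mul(-5, Add(-1, C), Add(-5, C)))
s = 289 (s = Pow(-17, 2) = 289)
Pow(Add(Function('n')(-106, Function('z')(-6)), s), -1) = Pow(Add(-87, 289), -1) = Pow(202, -1) = Rational(1, 202)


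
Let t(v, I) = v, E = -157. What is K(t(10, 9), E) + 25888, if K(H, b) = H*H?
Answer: 25988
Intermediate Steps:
K(H, b) = H**2
K(t(10, 9), E) + 25888 = 10**2 + 25888 = 100 + 25888 = 25988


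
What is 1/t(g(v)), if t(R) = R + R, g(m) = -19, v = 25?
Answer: -1/38 ≈ -0.026316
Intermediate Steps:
t(R) = 2*R
1/t(g(v)) = 1/(2*(-19)) = 1/(-38) = -1/38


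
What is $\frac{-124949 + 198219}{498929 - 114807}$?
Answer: $\frac{36635}{192061} \approx 0.19075$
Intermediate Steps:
$\frac{-124949 + 198219}{498929 - 114807} = \frac{73270}{384122} = 73270 \cdot \frac{1}{384122} = \frac{36635}{192061}$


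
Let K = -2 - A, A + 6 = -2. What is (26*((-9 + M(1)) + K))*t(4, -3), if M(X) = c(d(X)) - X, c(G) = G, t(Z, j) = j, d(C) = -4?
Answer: 624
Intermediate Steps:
A = -8 (A = -6 - 2 = -8)
K = 6 (K = -2 - 1*(-8) = -2 + 8 = 6)
M(X) = -4 - X
(26*((-9 + M(1)) + K))*t(4, -3) = (26*((-9 + (-4 - 1*1)) + 6))*(-3) = (26*((-9 + (-4 - 1)) + 6))*(-3) = (26*((-9 - 5) + 6))*(-3) = (26*(-14 + 6))*(-3) = (26*(-8))*(-3) = -208*(-3) = 624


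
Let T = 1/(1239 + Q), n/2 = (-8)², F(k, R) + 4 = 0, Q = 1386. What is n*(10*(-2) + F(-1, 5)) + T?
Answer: -8063999/2625 ≈ -3072.0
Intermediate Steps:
F(k, R) = -4 (F(k, R) = -4 + 0 = -4)
n = 128 (n = 2*(-8)² = 2*64 = 128)
T = 1/2625 (T = 1/(1239 + 1386) = 1/2625 ≈ 0.00038095)
n*(10*(-2) + F(-1, 5)) + T = 128*(10*(-2) - 4) + 1/2625 = 128*(-20 - 4) + 1/2625 = 128*(-24) + 1/2625 = -3072 + 1/2625 = -8063999/2625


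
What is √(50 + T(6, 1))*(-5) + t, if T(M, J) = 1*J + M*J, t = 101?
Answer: 101 - 5*√57 ≈ 63.251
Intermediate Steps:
T(M, J) = J + J*M
√(50 + T(6, 1))*(-5) + t = √(50 + 1*(1 + 6))*(-5) + 101 = √(50 + 1*7)*(-5) + 101 = √(50 + 7)*(-5) + 101 = √57*(-5) + 101 = -5*√57 + 101 = 101 - 5*√57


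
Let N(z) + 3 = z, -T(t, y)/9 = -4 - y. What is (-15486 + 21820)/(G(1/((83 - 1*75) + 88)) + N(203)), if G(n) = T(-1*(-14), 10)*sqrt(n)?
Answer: 10134400/318677 - 266028*sqrt(6)/318677 ≈ 29.757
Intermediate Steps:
T(t, y) = 36 + 9*y (T(t, y) = -9*(-4 - y) = 36 + 9*y)
N(z) = -3 + z
G(n) = 126*sqrt(n) (G(n) = (36 + 9*10)*sqrt(n) = (36 + 90)*sqrt(n) = 126*sqrt(n))
(-15486 + 21820)/(G(1/((83 - 1*75) + 88)) + N(203)) = (-15486 + 21820)/(126*sqrt(1/((83 - 1*75) + 88)) + (-3 + 203)) = 6334/(126*sqrt(1/((83 - 75) + 88)) + 200) = 6334/(126*sqrt(1/(8 + 88)) + 200) = 6334/(126*sqrt(1/96) + 200) = 6334/(126*(sqrt(6)/24) + 200) = 6334/(21*sqrt(6)/4 + 200) = 6334/(200 + 21*sqrt(6)/4)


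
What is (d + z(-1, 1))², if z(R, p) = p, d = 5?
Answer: 36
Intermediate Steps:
(d + z(-1, 1))² = (5 + 1)² = 6² = 36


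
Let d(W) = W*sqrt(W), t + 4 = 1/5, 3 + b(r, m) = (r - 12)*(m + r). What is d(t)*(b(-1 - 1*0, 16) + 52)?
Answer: 2774*I*sqrt(95)/25 ≈ 1081.5*I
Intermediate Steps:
b(r, m) = -3 + (-12 + r)*(m + r) (b(r, m) = -3 + (r - 12)*(m + r) = -3 + (-12 + r)*(m + r))
t = -19/5 (t = -4 + 1/5 = -19/5 ≈ -3.8000)
d(W) = W**(3/2)
d(t)*(b(-1 - 1*0, 16) + 52) = (-19/5)**(3/2)*((-3 + (-1 - 1*0)**2 - 12*16 - 12*(-1 - 1*0) + 16*(-1 - 1*0)) + 52) = (-19*I*sqrt(95)/25)*((-3 + (-1 + 0)**2 - 192 - 12*(-1 + 0) + 16*(-1 + 0)) + 52) = (-19*I*sqrt(95)/25)*((-3 + (-1)**2 - 192 - 12*(-1) + 16*(-1)) + 52) = (-19*I*sqrt(95)/25)*((-3 + 1 - 192 + 12 - 16) + 52) = (-19*I*sqrt(95)/25)*(-198 + 52) = -19*I*sqrt(95)/25*(-146) = 2774*I*sqrt(95)/25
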